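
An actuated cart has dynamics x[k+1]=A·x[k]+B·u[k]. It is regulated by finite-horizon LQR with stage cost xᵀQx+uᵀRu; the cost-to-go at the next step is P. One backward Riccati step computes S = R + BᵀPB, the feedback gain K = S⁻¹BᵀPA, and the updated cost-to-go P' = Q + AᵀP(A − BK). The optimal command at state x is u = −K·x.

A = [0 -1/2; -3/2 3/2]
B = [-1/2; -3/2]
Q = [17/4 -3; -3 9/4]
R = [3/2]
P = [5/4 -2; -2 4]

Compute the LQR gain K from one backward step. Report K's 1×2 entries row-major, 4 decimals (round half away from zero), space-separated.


0.9600 -1.1120

BᵀP = [2.3750 -5.0000]
S = R + BᵀPB = [3/2] + [6.3125] = [7.8125]
BᵀPA = [7.5000 -8.6875]
K = S⁻¹·BᵀPA = [0.9600 -1.1120]
A−BK = [0.4800 -1.0560; -0.0600 -0.1680]
AᵀP(A−BK) = [1.8000 -2.1600; -2.1600 2.6520]
P' = Q + AᵀP(A−BK) = [6.0500 -5.1600; -5.1600 4.9020]
tr(P') = 10.9520


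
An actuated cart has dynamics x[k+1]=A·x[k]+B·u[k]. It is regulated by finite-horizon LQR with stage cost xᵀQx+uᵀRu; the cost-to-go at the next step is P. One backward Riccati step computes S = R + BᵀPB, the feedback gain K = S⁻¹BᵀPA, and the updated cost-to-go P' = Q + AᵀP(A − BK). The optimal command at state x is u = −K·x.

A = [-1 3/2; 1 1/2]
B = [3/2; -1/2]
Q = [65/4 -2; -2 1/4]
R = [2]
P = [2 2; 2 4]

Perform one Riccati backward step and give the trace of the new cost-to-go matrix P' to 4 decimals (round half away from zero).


BᵀP = [2.0000 1.0000]
S = R + BᵀPB = [2] + [2.5000] = [4.5000]
BᵀPA = [-1.0000 3.5000]
K = S⁻¹·BᵀPA = [-0.2222 0.7778]
A−BK = [-0.6667 0.3333; 0.8889 0.8889]
AᵀP(A−BK) = [1.7778 1.7778; 1.7778 5.7778]
P' = Q + AᵀP(A−BK) = [18.0278 -0.2222; -0.2222 6.0278]
tr(P') = 24.0556

24.0556


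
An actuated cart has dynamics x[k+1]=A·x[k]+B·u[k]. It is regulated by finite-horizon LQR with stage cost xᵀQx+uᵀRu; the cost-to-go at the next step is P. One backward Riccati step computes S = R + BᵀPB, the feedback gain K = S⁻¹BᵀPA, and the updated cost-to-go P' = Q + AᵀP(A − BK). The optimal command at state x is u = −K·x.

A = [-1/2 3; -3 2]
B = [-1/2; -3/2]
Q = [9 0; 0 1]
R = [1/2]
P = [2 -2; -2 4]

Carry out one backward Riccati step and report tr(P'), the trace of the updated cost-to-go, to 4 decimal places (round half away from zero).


20.2143

BᵀP = [2.0000 -5.0000]
S = R + BᵀPB = [1/2] + [6.5000] = [7.0000]
BᵀPA = [14.0000 -4.0000]
K = S⁻¹·BᵀPA = [2.0000 -0.5714]
A−BK = [0.5000 2.7143; 0.0000 1.1429]
AᵀP(A−BK) = [2.5000 1.0000; 1.0000 7.7143]
P' = Q + AᵀP(A−BK) = [11.5000 1.0000; 1.0000 8.7143]
tr(P') = 20.2143


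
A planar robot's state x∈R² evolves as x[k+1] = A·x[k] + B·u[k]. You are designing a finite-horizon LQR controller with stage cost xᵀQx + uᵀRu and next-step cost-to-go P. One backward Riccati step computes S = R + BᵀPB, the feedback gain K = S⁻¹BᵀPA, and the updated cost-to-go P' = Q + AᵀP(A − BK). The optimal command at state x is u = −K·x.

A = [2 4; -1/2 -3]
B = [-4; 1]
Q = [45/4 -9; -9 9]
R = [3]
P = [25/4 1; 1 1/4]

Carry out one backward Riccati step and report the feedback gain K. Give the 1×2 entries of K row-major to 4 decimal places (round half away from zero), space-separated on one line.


BᵀP = [-24.0000 -3.7500]
S = R + BᵀPB = [3] + [92.2500] = [95.2500]
BᵀPA = [-46.1250 -84.7500]
K = S⁻¹·BᵀPA = [-0.4843 -0.8898]
A−BK = [0.0630 0.4409; -0.0157 -2.1102]
AᵀP(A−BK) = [0.7264 1.3346; 1.3346 2.8425]
P' = Q + AᵀP(A−BK) = [11.9764 -7.6654; -7.6654 11.8425]
tr(P') = 23.8189

-0.4843 -0.8898


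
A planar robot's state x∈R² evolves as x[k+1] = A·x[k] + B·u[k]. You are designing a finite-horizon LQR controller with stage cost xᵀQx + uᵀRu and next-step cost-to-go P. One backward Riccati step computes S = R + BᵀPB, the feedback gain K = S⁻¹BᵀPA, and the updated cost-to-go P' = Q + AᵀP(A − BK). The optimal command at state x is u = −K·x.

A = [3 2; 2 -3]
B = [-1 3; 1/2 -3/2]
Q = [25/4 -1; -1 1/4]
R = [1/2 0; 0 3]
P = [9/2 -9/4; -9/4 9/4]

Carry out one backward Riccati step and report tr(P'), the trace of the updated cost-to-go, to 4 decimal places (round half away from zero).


19.7866

BᵀP = [-5.6250 3.3750; 16.8750 -10.1250]
S = R + BᵀPB = [1/2 0; 0 3] + [7.3125 -21.9375; -21.9375 65.8125] = [7.8125 -21.9375; -21.9375 68.8125]
BᵀPA = [-10.1250 -21.3750; 30.3750 64.1250]
K = S⁻¹·BᵀPA = [-0.5391 -1.1381; 0.2696 0.5691]
A−BK = [1.6522 -0.8453; 2.6739 -1.5774]
AᵀP(A−BK) = [8.8540 -4.0582; -4.0582 4.4326]
P' = Q + AᵀP(A−BK) = [15.1040 -5.0582; -5.0582 4.6826]
tr(P') = 19.7866


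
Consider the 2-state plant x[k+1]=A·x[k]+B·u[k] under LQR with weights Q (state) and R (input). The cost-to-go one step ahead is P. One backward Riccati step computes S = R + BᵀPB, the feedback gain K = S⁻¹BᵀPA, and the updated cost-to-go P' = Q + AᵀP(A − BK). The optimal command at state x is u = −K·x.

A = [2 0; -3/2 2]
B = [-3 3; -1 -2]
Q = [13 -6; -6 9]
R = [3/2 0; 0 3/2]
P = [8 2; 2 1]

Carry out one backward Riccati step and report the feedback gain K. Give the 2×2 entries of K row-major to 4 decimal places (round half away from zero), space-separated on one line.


BᵀP = [-26.0000 -7.0000; 20.0000 4.0000]
S = R + BᵀPB = [3/2 0; 0 3/2] + [85.0000 -64.0000; -64.0000 52.0000] = [86.5000 -64.0000; -64.0000 53.5000]
BᵀPA = [-41.5000 -14.0000; 34.0000 8.0000]
K = S⁻¹·BᵀPA = [-0.0832 -0.4457; 0.5360 -0.3836]
A−BK = [0.1425 -0.1862; -0.5113 0.7870]
AᵀP(A−BK) = [0.5737 -0.4528; -0.4528 0.8293]
P' = Q + AᵀP(A−BK) = [13.5737 -6.4528; -6.4528 9.8293]
tr(P') = 23.4030

-0.0832 -0.4457 0.5360 -0.3836


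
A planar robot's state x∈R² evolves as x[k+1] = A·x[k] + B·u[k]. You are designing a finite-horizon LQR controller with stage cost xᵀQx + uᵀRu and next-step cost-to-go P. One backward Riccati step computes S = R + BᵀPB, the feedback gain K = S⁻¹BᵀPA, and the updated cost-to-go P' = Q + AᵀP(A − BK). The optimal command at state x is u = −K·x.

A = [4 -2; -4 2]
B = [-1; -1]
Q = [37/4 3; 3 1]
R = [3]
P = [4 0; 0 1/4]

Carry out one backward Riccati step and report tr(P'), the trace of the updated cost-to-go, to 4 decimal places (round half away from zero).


BᵀP = [-4.0000 -0.2500]
S = R + BᵀPB = [3] + [4.2500] = [7.2500]
BᵀPA = [-15.0000 7.5000]
K = S⁻¹·BᵀPA = [-2.0690 1.0345]
A−BK = [1.9310 -0.9655; -6.0690 3.0345]
AᵀP(A−BK) = [36.9655 -18.4828; -18.4828 9.2414]
P' = Q + AᵀP(A−BK) = [46.2155 -15.4828; -15.4828 10.2414]
tr(P') = 56.4569

56.4569


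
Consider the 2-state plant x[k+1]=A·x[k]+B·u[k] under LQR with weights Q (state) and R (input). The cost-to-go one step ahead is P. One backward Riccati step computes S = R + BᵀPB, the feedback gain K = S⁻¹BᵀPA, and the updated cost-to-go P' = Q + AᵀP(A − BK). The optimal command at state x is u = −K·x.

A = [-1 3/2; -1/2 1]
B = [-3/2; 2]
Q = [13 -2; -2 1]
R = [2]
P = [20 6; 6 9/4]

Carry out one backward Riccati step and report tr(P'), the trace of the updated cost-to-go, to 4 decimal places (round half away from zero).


BᵀP = [-18.0000 -4.5000]
S = R + BᵀPB = [2] + [18.0000] = [20.0000]
BᵀPA = [20.2500 -31.5000]
K = S⁻¹·BᵀPA = [1.0125 -1.5750]
A−BK = [0.5188 -0.8625; -2.5250 4.1500]
AᵀP(A−BK) = [6.0594 -9.7313; -9.7313 15.6375]
P' = Q + AᵀP(A−BK) = [19.0594 -11.7313; -11.7313 16.6375]
tr(P') = 35.6969

35.6969


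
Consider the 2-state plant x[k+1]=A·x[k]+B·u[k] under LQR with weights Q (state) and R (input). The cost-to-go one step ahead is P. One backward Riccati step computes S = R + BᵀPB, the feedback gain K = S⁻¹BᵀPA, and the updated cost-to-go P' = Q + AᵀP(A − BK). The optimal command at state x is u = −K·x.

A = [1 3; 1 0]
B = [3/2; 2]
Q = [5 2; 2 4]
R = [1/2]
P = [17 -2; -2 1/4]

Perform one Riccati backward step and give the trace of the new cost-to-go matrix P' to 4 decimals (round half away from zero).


12.3221

BᵀP = [21.5000 -2.5000]
S = R + BᵀPB = [1/2] + [27.2500] = [27.7500]
BᵀPA = [19.0000 64.5000]
K = S⁻¹·BᵀPA = [0.6847 2.3243]
A−BK = [-0.0270 -0.4865; -0.3694 -4.6486]
AᵀP(A−BK) = [0.2410 0.8378; 0.8378 3.0811]
P' = Q + AᵀP(A−BK) = [5.2410 2.8378; 2.8378 7.0811]
tr(P') = 12.3221


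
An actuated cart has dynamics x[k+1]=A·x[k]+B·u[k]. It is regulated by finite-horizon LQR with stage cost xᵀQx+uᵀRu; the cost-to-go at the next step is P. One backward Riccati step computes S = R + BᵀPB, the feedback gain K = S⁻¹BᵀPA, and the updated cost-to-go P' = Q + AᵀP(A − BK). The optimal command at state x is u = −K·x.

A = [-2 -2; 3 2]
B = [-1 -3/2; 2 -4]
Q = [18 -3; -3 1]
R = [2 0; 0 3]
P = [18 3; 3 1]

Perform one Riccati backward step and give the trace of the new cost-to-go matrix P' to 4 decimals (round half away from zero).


27.6216

BᵀP = [-12.0000 -1.0000; -39.0000 -8.5000]
S = R + BᵀPB = [2 0; 0 3] + [10.0000 22.0000; 22.0000 92.5000] = [12.0000 22.0000; 22.0000 95.5000]
BᵀPA = [21.0000 22.0000; 52.5000 61.0000]
K = S⁻¹·BᵀPA = [1.2847 1.1465; 0.2538 0.3746]
A−BK = [-0.3346 -0.2915; 1.4456 1.2054]
AᵀP(A−BK) = [4.6971 4.2553; 4.2553 3.9245]
P' = Q + AᵀP(A−BK) = [22.6971 1.2553; 1.2553 4.9245]
tr(P') = 27.6216


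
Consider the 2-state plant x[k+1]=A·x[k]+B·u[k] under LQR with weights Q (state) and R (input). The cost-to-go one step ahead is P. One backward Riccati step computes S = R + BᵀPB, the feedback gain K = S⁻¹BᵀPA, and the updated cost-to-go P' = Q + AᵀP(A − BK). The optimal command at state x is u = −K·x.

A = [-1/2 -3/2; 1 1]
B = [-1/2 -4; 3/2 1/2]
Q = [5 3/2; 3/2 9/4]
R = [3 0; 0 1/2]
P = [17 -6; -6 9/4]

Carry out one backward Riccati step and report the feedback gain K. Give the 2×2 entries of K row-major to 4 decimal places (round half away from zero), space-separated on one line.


0.0575 0.0599 0.1899 0.4283

BᵀP = [-17.5000 6.3750; -71.0000 25.1250]
S = R + BᵀPB = [3 0; 0 1/2] + [18.3125 73.1875; 73.1875 296.5625] = [21.3125 73.1875; 73.1875 297.0625]
BᵀPA = [15.1250 32.6250; 60.6250 131.6250]
K = S⁻¹·BᵀPA = [0.0575 0.0599; 0.1899 0.4283]
A−BK = [0.2884 0.2433; 0.8187 0.6960]
AᵀP(A−BK) = [0.1167 0.1265; 0.1265 0.1667]
P' = Q + AᵀP(A−BK) = [5.1167 1.6265; 1.6265 2.4167]
tr(P') = 7.5334


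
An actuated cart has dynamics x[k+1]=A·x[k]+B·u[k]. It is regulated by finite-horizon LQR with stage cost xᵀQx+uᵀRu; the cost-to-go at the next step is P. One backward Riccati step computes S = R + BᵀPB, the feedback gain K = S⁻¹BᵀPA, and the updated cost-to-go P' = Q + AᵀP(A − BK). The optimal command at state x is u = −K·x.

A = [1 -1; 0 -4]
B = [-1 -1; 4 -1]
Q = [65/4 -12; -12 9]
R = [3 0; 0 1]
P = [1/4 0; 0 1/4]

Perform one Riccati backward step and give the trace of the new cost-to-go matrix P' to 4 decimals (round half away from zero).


BᵀP = [-0.2500 1.0000; -0.2500 -0.2500]
S = R + BᵀPB = [3 0; 0 1] + [4.2500 -0.7500; -0.7500 0.5000] = [7.2500 -0.7500; -0.7500 1.5000]
BᵀPA = [-0.2500 -3.7500; -0.2500 1.2500]
K = S⁻¹·BᵀPA = [-0.0545 -0.4545; -0.1939 0.6061]
A−BK = [0.7515 -0.8485; 0.0242 -1.5758]
AᵀP(A−BK) = [0.1879 -0.2121; -0.2121 1.7879]
P' = Q + AᵀP(A−BK) = [16.4379 -12.2121; -12.2121 10.7879]
tr(P') = 27.2258

27.2258


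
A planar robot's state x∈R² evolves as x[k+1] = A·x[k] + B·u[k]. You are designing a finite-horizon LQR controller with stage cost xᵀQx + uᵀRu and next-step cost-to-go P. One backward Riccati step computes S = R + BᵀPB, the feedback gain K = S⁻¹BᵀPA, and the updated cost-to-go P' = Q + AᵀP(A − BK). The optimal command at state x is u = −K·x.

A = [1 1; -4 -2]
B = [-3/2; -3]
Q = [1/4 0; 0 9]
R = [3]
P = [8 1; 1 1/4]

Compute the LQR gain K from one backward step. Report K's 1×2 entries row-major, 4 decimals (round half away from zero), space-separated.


BᵀP = [-15.0000 -2.2500]
S = R + BᵀPB = [3] + [29.2500] = [32.2500]
BᵀPA = [-6.0000 -10.5000]
K = S⁻¹·BᵀPA = [-0.1860 -0.3256]
A−BK = [0.7209 0.5116; -4.5581 -2.9767]
AᵀP(A−BK) = [2.8837 2.0465; 2.0465 1.5814]
P' = Q + AᵀP(A−BK) = [3.1337 2.0465; 2.0465 10.5814]
tr(P') = 13.7151

-0.1860 -0.3256


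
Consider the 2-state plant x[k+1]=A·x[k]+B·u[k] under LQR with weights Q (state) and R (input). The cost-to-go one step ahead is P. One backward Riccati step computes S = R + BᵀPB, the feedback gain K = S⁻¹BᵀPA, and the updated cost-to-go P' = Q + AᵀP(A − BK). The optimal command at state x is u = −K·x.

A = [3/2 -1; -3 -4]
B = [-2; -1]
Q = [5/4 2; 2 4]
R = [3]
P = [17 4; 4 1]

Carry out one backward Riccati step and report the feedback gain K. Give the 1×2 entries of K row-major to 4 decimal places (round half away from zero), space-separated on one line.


-0.3409 0.8409

BᵀP = [-38.0000 -9.0000]
S = R + BᵀPB = [3] + [85.0000] = [88.0000]
BᵀPA = [-30.0000 74.0000]
K = S⁻¹·BᵀPA = [-0.3409 0.8409]
A−BK = [0.8182 0.6818; -3.3409 -3.1591]
AᵀP(A−BK) = [1.0227 -0.2727; -0.2727 2.7727]
P' = Q + AᵀP(A−BK) = [2.2727 1.7273; 1.7273 6.7727]
tr(P') = 9.0455


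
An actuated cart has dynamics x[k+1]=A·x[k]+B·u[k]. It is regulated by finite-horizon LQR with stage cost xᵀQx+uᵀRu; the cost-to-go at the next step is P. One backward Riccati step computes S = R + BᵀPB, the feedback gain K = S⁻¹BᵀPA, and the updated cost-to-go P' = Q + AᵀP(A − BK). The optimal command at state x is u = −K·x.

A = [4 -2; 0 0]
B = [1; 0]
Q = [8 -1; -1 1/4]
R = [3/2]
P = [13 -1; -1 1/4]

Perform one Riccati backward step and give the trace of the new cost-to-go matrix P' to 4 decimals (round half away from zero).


BᵀP = [13.0000 -1.0000]
S = R + BᵀPB = [3/2] + [13.0000] = [14.5000]
BᵀPA = [52.0000 -26.0000]
K = S⁻¹·BᵀPA = [3.5862 -1.7931]
A−BK = [0.4138 -0.2069; 0.0000 0.0000]
AᵀP(A−BK) = [21.5172 -10.7586; -10.7586 5.3793]
P' = Q + AᵀP(A−BK) = [29.5172 -11.7586; -11.7586 5.6293]
tr(P') = 35.1466

35.1466


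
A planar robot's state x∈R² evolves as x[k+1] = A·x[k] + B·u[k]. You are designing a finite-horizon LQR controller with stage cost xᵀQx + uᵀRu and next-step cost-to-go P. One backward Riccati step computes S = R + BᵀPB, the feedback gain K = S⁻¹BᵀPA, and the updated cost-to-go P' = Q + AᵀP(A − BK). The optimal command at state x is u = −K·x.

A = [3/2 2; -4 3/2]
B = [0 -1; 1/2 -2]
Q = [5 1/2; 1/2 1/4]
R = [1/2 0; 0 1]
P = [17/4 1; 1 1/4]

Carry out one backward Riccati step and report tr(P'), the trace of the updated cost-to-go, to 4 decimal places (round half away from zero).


BᵀP = [0.5000 0.1250; -6.2500 -1.5000]
S = R + BᵀPB = [1/2 0; 0 1] + [0.0625 -0.7500; -0.7500 9.2500] = [0.5625 -0.7500; -0.7500 10.2500]
BᵀPA = [0.2500 1.1875; -3.3750 -14.7500]
K = S⁻¹·BᵀPA = [0.0060 0.2132; -0.3288 -1.4234]
A−BK = [1.1712 0.5766; -4.6607 -1.4535]
AᵀP(A−BK) = [0.4512 0.6426; 0.6426 2.3138]
P' = Q + AᵀP(A−BK) = [5.4512 1.1426; 1.1426 2.5638]
tr(P') = 8.0150

8.0150


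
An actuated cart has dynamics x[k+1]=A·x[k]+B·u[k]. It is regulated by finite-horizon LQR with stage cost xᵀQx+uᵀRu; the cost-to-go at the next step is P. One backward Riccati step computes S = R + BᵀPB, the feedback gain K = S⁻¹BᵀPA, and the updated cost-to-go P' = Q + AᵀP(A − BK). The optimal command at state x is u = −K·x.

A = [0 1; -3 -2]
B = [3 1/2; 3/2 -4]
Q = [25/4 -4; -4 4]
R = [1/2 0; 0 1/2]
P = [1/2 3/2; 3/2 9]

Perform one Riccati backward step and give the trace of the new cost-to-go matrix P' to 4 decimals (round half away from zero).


BᵀP = [3.7500 18.0000; -5.7500 -35.2500]
S = R + BᵀPB = [1/2 0; 0 1/2] + [38.2500 -70.1250; -70.1250 138.1250] = [38.7500 -70.1250; -70.1250 138.6250]
BᵀPA = [-54.0000 -32.2500; 105.7500 64.7500]
K = S⁻¹·BᵀPA = [-0.1542 0.1540; 0.6849 0.5450]
A−BK = [0.1201 0.2656; -0.0293 -0.0511]
AᵀP(A−BK) = [0.2508 0.1833; 0.1833 0.1784]
P' = Q + AᵀP(A−BK) = [6.5008 -3.8167; -3.8167 4.1784]
tr(P') = 10.6792

10.6792


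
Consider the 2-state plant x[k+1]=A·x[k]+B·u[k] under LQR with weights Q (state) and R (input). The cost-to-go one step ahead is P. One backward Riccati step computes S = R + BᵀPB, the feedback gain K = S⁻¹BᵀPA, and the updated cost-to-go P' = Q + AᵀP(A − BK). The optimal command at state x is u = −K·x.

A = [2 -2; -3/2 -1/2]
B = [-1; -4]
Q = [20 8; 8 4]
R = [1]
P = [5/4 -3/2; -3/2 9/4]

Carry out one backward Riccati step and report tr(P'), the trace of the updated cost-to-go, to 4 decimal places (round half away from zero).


27.9631

BᵀP = [4.7500 -7.5000]
S = R + BᵀPB = [1] + [25.2500] = [26.2500]
BᵀPA = [20.7500 -5.7500]
K = S⁻¹·BᵀPA = [0.7905 -0.2190]
A−BK = [2.7905 -2.2190; 1.6619 -1.3762]
AᵀP(A−BK) = [2.6601 -1.7673; -1.7673 1.3030]
P' = Q + AᵀP(A−BK) = [22.6601 6.2327; 6.2327 5.3030]
tr(P') = 27.9631


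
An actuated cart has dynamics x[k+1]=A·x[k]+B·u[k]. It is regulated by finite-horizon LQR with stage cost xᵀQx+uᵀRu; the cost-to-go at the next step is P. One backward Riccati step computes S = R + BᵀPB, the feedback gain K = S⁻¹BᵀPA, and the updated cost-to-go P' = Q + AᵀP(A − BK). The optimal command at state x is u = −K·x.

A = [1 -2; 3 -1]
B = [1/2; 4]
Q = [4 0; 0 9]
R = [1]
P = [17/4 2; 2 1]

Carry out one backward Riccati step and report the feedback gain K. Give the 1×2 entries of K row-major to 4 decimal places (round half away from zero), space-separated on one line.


0.9640 -0.9688

BᵀP = [10.1250 5.0000]
S = R + BᵀPB = [1] + [25.0625] = [26.0625]
BᵀPA = [25.1250 -25.2500]
K = S⁻¹·BᵀPA = [0.9640 -0.9688]
A−BK = [0.5180 -1.5156; -0.8561 2.8753]
AᵀP(A−BK) = [1.0288 -1.1583; -1.1583 1.5372]
P' = Q + AᵀP(A−BK) = [5.0288 -1.1583; -1.1583 10.5372]
tr(P') = 15.5659


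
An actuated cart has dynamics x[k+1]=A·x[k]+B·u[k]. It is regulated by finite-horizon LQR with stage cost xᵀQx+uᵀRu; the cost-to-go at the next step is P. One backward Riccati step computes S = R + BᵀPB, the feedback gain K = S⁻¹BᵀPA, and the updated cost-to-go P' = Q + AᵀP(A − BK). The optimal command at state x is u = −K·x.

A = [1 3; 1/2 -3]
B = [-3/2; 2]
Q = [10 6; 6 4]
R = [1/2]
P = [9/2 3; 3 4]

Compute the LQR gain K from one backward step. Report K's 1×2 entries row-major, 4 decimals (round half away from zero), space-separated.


BᵀP = [-0.7500 3.5000]
S = R + BᵀPB = [1/2] + [8.1250] = [8.6250]
BᵀPA = [1.0000 -12.7500]
K = S⁻¹·BᵀPA = [0.1159 -1.4783]
A−BK = [1.1739 0.7826; 0.2681 -0.0435]
AᵀP(A−BK) = [8.3841 4.4783; 4.4783 3.6522]
P' = Q + AᵀP(A−BK) = [18.3841 10.4783; 10.4783 7.6522]
tr(P') = 26.0362

0.1159 -1.4783


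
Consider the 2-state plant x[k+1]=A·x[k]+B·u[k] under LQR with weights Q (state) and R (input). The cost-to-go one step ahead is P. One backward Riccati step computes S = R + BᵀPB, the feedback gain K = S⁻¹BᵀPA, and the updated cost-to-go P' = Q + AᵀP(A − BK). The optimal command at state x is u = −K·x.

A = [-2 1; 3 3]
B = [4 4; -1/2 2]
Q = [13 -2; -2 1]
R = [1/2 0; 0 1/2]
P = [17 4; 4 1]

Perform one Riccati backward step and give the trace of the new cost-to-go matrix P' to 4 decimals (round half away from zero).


14.8444

BᵀP = [66.0000 15.5000; 76.0000 18.0000]
S = R + BᵀPB = [1/2 0; 0 1/2] + [256.2500 295.0000; 295.0000 340.0000] = [256.7500 295.0000; 295.0000 340.5000]
BᵀPA = [-85.5000 112.5000; -98.0000 130.0000]
K = S⁻¹·BᵀPA = [-0.5089 -0.1098; 0.1531 0.4769]
A−BK = [-0.5767 -0.4685; 2.4393 1.9912]
AᵀP(A−BK) = [0.4914 0.3502; 0.3502 0.3530]
P' = Q + AᵀP(A−BK) = [13.4914 -1.6498; -1.6498 1.3530]
tr(P') = 14.8444


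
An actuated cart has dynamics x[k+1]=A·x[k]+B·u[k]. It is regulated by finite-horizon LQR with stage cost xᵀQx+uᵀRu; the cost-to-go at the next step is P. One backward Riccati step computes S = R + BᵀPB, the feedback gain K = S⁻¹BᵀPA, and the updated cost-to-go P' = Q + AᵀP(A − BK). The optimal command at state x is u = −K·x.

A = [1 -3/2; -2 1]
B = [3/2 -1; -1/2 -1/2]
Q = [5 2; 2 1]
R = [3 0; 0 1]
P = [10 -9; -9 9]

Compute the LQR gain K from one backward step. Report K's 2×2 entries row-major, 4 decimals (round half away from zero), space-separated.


1.2853 -1.0288 -0.2363 0.4582

BᵀP = [19.5000 -18.0000; -5.5000 4.5000]
S = R + BᵀPB = [3 0; 0 1] + [38.2500 -10.5000; -10.5000 3.2500] = [41.2500 -10.5000; -10.5000 4.2500]
BᵀPA = [55.5000 -47.2500; -14.5000 12.7500]
K = S⁻¹·BᵀPA = [1.2853 -1.0288; -0.2363 0.4582]
A−BK = [-1.1643 0.5014; -1.4755 0.7147]
AᵀP(A−BK) = [7.2392 -5.2565; -5.2565 4.0461]
P' = Q + AᵀP(A−BK) = [12.2392 -3.2565; -3.2565 5.0461]
tr(P') = 17.2853


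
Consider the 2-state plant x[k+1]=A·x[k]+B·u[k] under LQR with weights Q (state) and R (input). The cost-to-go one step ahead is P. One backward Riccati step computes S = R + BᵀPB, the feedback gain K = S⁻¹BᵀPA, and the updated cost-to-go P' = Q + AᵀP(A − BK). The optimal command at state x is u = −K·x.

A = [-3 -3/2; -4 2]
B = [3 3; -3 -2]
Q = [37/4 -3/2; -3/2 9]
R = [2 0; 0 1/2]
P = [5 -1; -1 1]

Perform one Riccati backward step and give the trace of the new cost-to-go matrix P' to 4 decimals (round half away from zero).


BᵀP = [18.0000 -6.0000; 17.0000 -5.0000]
S = R + BᵀPB = [2 0; 0 1/2] + [72.0000 66.0000; 66.0000 61.0000] = [74.0000 66.0000; 66.0000 61.5000]
BᵀPA = [-30.0000 -39.0000; -31.0000 -35.5000]
K = S⁻¹·BᵀPA = [1.0308 -0.2846; -1.6103 -0.2718]
A−BK = [-1.2615 0.1692; -4.1282 0.6026]
AᵀP(A−BK) = [18.0051 -2.4641; -2.4641 0.5013]
P' = Q + AᵀP(A−BK) = [27.2551 -3.9641; -3.9641 9.5013]
tr(P') = 36.7564

36.7564


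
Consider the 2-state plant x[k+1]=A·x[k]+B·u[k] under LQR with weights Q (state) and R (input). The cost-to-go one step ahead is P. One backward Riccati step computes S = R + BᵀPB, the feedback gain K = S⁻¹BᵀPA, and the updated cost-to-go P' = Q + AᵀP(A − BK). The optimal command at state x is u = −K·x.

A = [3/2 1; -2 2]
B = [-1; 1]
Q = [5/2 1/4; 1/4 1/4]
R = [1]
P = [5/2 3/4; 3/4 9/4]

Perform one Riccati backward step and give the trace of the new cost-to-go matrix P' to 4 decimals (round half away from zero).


BᵀP = [-1.7500 1.5000]
S = R + BᵀPB = [1] + [3.2500] = [4.2500]
BᵀPA = [-5.6250 1.2500]
K = S⁻¹·BᵀPA = [-1.3235 0.2941]
A−BK = [0.1765 1.2941; -0.6765 1.7059]
AᵀP(A−BK) = [2.6801 -2.8456; -2.8456 14.1324]
P' = Q + AᵀP(A−BK) = [5.1801 -2.5956; -2.5956 14.3824]
tr(P') = 19.5625

19.5625


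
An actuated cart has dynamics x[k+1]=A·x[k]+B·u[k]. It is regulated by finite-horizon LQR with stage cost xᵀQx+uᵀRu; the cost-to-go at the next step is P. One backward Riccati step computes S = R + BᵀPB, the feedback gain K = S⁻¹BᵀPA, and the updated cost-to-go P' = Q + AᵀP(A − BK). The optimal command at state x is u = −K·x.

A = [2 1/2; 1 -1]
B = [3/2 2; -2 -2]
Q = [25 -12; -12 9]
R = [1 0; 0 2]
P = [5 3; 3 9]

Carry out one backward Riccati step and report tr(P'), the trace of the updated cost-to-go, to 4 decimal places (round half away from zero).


BᵀP = [1.5000 -13.5000; 4.0000 -12.0000]
S = R + BᵀPB = [1 0; 0 2] + [29.2500 30.0000; 30.0000 32.0000] = [30.2500 30.0000; 30.0000 34.0000]
BᵀPA = [-10.5000 14.2500; -4.0000 14.0000]
K = S⁻¹·BᵀPA = [-1.8444 0.5019; 1.5097 -0.0311]
A−BK = [1.7471 -0.1907; 0.3307 -0.0584]
AᵀP(A−BK) = [27.6732 -3.3541; -3.3541 0.5331]
P' = Q + AᵀP(A−BK) = [52.6732 -15.3541; -15.3541 9.5331]
tr(P') = 62.2062

62.2062


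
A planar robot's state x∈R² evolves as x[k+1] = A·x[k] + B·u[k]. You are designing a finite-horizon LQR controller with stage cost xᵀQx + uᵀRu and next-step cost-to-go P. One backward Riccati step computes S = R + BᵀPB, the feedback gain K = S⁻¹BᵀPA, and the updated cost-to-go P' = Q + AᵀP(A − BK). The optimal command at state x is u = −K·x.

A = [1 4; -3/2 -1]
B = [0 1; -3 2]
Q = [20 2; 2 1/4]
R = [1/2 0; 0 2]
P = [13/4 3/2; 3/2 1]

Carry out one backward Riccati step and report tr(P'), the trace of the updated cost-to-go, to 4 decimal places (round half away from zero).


31.6471

BᵀP = [-4.5000 -3.0000; 6.2500 3.5000]
S = R + BᵀPB = [1/2 0; 0 2] + [9.0000 -10.5000; -10.5000 13.2500] = [9.5000 -10.5000; -10.5000 15.2500]
BᵀPA = [0.0000 -15.0000; 1.0000 21.5000]
K = S⁻¹·BᵀPA = [0.3032 -0.0866; 0.2744 1.3502]
A−BK = [0.7256 2.6498; -1.1390 -3.9603]
AᵀP(A−BK) = [0.7256 2.6498; 2.6498 10.6715]
P' = Q + AᵀP(A−BK) = [20.7256 4.6498; 4.6498 10.9215]
tr(P') = 31.6471


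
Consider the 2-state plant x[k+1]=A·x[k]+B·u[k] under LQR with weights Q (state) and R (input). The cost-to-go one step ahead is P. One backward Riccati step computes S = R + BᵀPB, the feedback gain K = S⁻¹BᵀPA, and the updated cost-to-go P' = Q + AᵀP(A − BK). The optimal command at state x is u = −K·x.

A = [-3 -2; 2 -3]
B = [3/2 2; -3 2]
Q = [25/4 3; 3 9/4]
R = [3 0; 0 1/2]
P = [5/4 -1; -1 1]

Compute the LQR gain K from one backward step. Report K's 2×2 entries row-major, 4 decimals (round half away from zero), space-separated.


BᵀP = [4.8750 -4.5000; 0.5000 0.0000]
S = R + BᵀPB = [3 0; 0 1/2] + [20.8125 0.7500; 0.7500 1.0000] = [23.8125 0.7500; 0.7500 1.5000]
BᵀPA = [-23.6250 3.7500; -1.5000 -1.0000]
K = S⁻¹·BᵀPA = [-0.9760 0.1813; -0.5120 -0.7573]
A−BK = [-0.5120 -0.7573; 0.0960 -0.9413]
AᵀP(A−BK) = [3.4240 -0.3520; -0.3520 0.5627]
P' = Q + AᵀP(A−BK) = [9.6740 2.6480; 2.6480 2.8127]
tr(P') = 12.4867

-0.9760 0.1813 -0.5120 -0.7573


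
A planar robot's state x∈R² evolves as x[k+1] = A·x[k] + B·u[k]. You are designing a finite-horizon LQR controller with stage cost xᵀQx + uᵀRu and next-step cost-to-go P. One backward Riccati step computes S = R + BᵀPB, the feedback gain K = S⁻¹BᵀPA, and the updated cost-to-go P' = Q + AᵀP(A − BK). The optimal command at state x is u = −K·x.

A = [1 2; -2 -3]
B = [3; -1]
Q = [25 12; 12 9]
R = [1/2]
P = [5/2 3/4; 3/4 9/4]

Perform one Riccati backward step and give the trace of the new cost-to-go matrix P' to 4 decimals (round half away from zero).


52.7711

BᵀP = [6.7500 0.0000]
S = R + BᵀPB = [1/2] + [20.2500] = [20.7500]
BᵀPA = [6.7500 13.5000]
K = S⁻¹·BᵀPA = [0.3253 0.6506]
A−BK = [0.0241 0.0482; -1.6747 -2.3494]
AᵀP(A−BK) = [6.3042 8.8584; 8.8584 12.4669]
P' = Q + AᵀP(A−BK) = [31.3042 20.8584; 20.8584 21.4669]
tr(P') = 52.7711


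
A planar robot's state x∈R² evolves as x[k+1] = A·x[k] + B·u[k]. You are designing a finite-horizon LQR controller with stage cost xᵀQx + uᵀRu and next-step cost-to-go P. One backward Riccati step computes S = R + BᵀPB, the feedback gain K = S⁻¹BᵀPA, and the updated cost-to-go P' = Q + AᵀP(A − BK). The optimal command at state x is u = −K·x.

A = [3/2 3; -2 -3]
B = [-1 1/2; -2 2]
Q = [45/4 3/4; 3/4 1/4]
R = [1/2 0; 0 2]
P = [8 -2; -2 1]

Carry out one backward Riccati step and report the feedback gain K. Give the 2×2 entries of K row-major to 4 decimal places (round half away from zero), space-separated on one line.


BᵀP = [-4.0000 0.0000; 0.0000 1.0000]
S = R + BᵀPB = [1/2 0; 0 2] + [4.0000 -2.0000; -2.0000 2.0000] = [4.5000 -2.0000; -2.0000 4.0000]
BᵀPA = [-6.0000 -12.0000; -2.0000 -3.0000]
K = S⁻¹·BᵀPA = [-2.0000 -3.8571; -1.5000 -2.6786]
A−BK = [0.2500 0.4821; -3.0000 -5.3571]
AᵀP(A−BK) = [19.0000 34.5000; 34.5000 62.6786]
P' = Q + AᵀP(A−BK) = [30.2500 35.2500; 35.2500 62.9286]
tr(P') = 93.1786

-2.0000 -3.8571 -1.5000 -2.6786


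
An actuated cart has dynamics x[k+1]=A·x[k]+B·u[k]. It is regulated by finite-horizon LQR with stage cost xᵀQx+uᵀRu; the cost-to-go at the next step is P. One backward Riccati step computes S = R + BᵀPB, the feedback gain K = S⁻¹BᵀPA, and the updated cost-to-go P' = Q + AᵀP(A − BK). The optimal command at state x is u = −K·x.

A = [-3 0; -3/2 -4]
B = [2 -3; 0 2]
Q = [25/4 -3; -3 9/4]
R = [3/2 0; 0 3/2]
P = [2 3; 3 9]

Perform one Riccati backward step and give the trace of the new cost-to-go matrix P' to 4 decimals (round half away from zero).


BᵀP = [4.0000 6.0000; 0.0000 9.0000]
S = R + BᵀPB = [3/2 0; 0 3/2] + [8.0000 0.0000; 0.0000 18.0000] = [9.5000 0.0000; 0.0000 19.5000]
BᵀPA = [-21.0000 -24.0000; -13.5000 -36.0000]
K = S⁻¹·BᵀPA = [-2.2105 -2.5263; -0.6923 -1.8462]
A−BK = [-0.6559 -0.4858; -0.1154 -0.3077]
AᵀP(A−BK) = [9.4828 12.0243; 12.0243 16.9069]
P' = Q + AᵀP(A−BK) = [15.7328 9.0243; 9.0243 19.1569]
tr(P') = 34.8897

34.8897


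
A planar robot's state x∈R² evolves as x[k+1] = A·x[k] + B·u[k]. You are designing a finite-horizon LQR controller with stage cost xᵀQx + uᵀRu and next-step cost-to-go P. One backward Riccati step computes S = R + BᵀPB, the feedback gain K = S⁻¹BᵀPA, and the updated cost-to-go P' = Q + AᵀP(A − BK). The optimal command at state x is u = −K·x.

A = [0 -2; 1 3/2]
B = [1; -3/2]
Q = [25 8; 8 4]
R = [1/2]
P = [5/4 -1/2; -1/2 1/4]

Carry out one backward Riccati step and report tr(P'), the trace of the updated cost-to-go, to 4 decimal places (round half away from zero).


BᵀP = [2.0000 -0.8750]
S = R + BᵀPB = [1/2] + [3.3125] = [3.8125]
BᵀPA = [-0.8750 -5.3125]
K = S⁻¹·BᵀPA = [-0.2295 -1.3934]
A−BK = [0.2295 -0.6066; 0.6557 -0.5902]
AᵀP(A−BK) = [0.0492 0.1557; 0.1557 1.1598]
P' = Q + AᵀP(A−BK) = [25.0492 8.1557; 8.1557 5.1598]
tr(P') = 30.2090

30.2090


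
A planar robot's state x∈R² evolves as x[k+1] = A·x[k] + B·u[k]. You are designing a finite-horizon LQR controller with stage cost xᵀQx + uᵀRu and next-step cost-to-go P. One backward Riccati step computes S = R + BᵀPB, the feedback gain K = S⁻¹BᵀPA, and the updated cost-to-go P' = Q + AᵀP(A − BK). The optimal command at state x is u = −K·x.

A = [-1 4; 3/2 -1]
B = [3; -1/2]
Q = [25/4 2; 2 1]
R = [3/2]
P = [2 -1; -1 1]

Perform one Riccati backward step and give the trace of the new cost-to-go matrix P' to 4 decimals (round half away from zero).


11.1786

BᵀP = [6.5000 -3.5000]
S = R + BᵀPB = [3/2] + [21.2500] = [22.7500]
BᵀPA = [-11.7500 29.5000]
K = S⁻¹·BᵀPA = [-0.5165 1.2967]
A−BK = [0.5495 0.1099; 1.2418 -0.3516]
AᵀP(A−BK) = [1.1813 -1.2637; -1.2637 2.7473]
P' = Q + AᵀP(A−BK) = [7.4313 0.7363; 0.7363 3.7473]
tr(P') = 11.1786


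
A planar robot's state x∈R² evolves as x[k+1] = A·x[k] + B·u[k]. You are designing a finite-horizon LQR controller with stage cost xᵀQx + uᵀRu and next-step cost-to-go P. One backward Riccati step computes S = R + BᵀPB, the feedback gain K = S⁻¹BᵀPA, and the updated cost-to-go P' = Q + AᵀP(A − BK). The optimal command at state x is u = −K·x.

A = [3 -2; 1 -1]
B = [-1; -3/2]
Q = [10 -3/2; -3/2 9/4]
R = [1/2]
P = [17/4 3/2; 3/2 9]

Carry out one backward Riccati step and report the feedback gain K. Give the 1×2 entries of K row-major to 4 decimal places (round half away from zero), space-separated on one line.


BᵀP = [-6.5000 -15.0000]
S = R + BᵀPB = [1/2] + [29.0000] = [29.5000]
BᵀPA = [-34.5000 28.0000]
K = S⁻¹·BᵀPA = [-1.1695 0.9492]
A−BK = [1.8305 -1.0508; -0.7542 0.4237]
AᵀP(A−BK) = [15.9025 -9.2542; -9.2542 5.4237]
P' = Q + AᵀP(A−BK) = [25.9025 -10.7542; -10.7542 7.6737]
tr(P') = 33.5763

-1.1695 0.9492


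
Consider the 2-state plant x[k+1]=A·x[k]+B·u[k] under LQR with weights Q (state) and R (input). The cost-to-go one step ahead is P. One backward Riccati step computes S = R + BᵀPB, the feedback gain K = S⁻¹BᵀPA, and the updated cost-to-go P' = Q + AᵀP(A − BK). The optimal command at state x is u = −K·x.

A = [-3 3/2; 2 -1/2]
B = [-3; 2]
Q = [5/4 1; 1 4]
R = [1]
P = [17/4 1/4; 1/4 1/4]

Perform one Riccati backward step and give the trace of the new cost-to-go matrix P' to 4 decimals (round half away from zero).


6.5319

BᵀP = [-12.2500 -0.2500]
S = R + BᵀPB = [1] + [36.2500] = [37.2500]
BᵀPA = [36.2500 -18.2500]
K = S⁻¹·BᵀPA = [0.9732 -0.4899]
A−BK = [-0.0805 0.0302; 0.0537 0.4799]
AᵀP(A−BK) = [0.9732 -0.4899; -0.4899 0.3087]
P' = Q + AᵀP(A−BK) = [2.2232 0.5101; 0.5101 4.3087]
tr(P') = 6.5319


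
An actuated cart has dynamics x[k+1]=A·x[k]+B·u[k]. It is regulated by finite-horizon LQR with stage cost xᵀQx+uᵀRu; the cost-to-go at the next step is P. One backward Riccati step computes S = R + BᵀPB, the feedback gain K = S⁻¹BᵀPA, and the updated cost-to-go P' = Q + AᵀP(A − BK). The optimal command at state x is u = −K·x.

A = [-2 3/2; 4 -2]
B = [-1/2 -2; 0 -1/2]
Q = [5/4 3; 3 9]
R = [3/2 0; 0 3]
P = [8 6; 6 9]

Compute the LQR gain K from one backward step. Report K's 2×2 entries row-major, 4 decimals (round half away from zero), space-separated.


BᵀP = [-4.0000 -3.0000; -19.0000 -16.5000]
S = R + BᵀPB = [3/2 0; 0 3] + [2.0000 9.5000; 9.5000 46.2500] = [3.5000 9.5000; 9.5000 49.2500]
BᵀPA = [-4.0000 0.0000; -28.0000 4.5000]
K = S⁻¹·BᵀPA = [0.8402 -0.5205; -0.7306 0.1918]
A−BK = [-3.0411 1.6233; 3.6347 -1.9041]
AᵀP(A−BK) = [62.9041 -32.7123; -32.7123 17.1370]
P' = Q + AᵀP(A−BK) = [64.1541 -29.7123; -29.7123 26.1370]
tr(P') = 90.2911

0.8402 -0.5205 -0.7306 0.1918


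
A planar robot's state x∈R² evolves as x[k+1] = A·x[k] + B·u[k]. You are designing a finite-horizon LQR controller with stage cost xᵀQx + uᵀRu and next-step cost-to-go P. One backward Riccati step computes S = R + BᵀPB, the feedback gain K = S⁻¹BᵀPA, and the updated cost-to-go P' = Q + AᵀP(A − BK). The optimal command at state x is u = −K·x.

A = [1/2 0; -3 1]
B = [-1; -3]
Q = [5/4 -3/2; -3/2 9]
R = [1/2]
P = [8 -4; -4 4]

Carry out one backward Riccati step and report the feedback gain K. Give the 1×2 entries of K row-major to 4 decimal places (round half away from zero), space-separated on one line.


1.2683 -0.3902

BᵀP = [4.0000 -8.0000]
S = R + BᵀPB = [1/2] + [20.0000] = [20.5000]
BᵀPA = [26.0000 -8.0000]
K = S⁻¹·BᵀPA = [1.2683 -0.3902]
A−BK = [1.7683 -0.3902; 0.8049 -0.1707]
AᵀP(A−BK) = [17.0244 -3.8537; -3.8537 0.8780]
P' = Q + AᵀP(A−BK) = [18.2744 -5.3537; -5.3537 9.8780]
tr(P') = 28.1524


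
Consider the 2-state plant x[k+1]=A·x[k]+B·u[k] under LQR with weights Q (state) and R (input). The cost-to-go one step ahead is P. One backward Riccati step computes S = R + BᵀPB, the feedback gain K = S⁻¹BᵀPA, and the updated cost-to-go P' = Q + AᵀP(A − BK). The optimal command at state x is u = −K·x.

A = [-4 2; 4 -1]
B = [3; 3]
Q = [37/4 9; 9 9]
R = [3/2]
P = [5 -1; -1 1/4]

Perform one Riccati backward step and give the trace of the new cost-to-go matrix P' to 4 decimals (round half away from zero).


BᵀP = [12.0000 -2.2500]
S = R + BᵀPB = [3/2] + [29.2500] = [30.7500]
BᵀPA = [-57.0000 26.2500]
K = S⁻¹·BᵀPA = [-1.8537 0.8537]
A−BK = [1.5610 -0.5610; 9.5610 -3.5610]
AᵀP(A−BK) = [10.3415 -4.3415; -4.3415 1.8415]
P' = Q + AᵀP(A−BK) = [19.5915 4.6585; 4.6585 10.8415]
tr(P') = 30.4329

30.4329


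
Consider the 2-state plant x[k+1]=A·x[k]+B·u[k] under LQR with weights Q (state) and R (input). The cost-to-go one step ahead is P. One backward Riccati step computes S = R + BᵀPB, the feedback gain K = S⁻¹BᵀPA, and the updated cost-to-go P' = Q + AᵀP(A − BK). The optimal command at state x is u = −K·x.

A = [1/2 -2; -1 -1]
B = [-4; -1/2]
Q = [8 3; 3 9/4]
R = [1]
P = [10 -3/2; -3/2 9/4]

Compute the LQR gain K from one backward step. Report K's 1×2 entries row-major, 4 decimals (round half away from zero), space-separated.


BᵀP = [-39.2500 4.8750]
S = R + BᵀPB = [1] + [154.5625] = [155.5625]
BᵀPA = [-24.5000 73.6250]
K = S⁻¹·BᵀPA = [-0.1575 0.4733]
A−BK = [-0.1300 -0.1069; -1.0787 -0.7634]
AᵀP(A−BK) = [2.3914 1.5954; 1.5954 1.4046]
P' = Q + AᵀP(A−BK) = [10.3914 4.5954; 4.5954 3.6546]
tr(P') = 14.0460

-0.1575 0.4733


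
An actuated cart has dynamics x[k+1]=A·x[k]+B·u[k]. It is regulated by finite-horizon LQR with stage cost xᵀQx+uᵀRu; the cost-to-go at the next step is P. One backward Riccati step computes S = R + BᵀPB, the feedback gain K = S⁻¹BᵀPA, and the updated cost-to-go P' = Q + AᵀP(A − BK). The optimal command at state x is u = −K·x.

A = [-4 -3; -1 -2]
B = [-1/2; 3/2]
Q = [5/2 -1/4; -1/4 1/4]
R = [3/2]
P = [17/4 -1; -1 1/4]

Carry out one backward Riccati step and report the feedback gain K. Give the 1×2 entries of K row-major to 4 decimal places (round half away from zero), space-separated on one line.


2.9459 1.9730

BᵀP = [-3.6250 0.8750]
S = R + BᵀPB = [3/2] + [3.1250] = [4.6250]
BᵀPA = [13.6250 9.1250]
K = S⁻¹·BᵀPA = [2.9459 1.9730]
A−BK = [-2.5270 -2.0135; -5.4189 -4.9595]
AᵀP(A−BK) = [20.1115 13.6182; 13.6182 9.2466]
P' = Q + AᵀP(A−BK) = [22.6115 13.3682; 13.3682 9.4966]
tr(P') = 32.1081


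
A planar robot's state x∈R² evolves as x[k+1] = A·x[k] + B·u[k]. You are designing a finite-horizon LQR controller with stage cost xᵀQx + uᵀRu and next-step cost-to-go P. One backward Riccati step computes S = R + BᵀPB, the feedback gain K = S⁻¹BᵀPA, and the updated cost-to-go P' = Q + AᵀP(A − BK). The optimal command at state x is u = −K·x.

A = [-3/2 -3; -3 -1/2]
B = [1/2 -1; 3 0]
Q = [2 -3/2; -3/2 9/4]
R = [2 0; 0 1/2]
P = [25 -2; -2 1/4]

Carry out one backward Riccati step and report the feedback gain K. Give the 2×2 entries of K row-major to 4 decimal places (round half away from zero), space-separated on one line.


BᵀP = [6.5000 -0.2500; -25.0000 2.0000]
S = R + BᵀPB = [2 0; 0 1/2] + [2.5000 -6.5000; -6.5000 25.0000] = [4.5000 -6.5000; -6.5000 25.5000]
BᵀPA = [-9.0000 -19.3750; 31.5000 74.0000]
K = S⁻¹·BᵀPA = [-0.3414 -0.1802; 1.1483 2.8560]
A−BK = [-0.1810 -0.0539; -1.9759 0.0405]
AᵀP(A−BK) = [1.2569 1.7884; 1.7884 4.2251]
P' = Q + AᵀP(A−BK) = [3.2569 0.2884; 0.2884 6.4751]
tr(P') = 9.7320

-0.3414 -0.1802 1.1483 2.8560


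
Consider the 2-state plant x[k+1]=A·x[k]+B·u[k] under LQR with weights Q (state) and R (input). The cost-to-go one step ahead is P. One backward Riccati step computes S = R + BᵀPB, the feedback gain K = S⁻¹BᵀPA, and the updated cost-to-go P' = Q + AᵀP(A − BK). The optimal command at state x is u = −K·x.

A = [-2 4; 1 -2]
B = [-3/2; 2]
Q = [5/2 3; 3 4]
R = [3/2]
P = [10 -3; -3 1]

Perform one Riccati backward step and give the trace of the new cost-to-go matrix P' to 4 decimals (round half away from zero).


BᵀP = [-21.0000 6.5000]
S = R + BᵀPB = [3/2] + [44.5000] = [46.0000]
BᵀPA = [48.5000 -97.0000]
K = S⁻¹·BᵀPA = [1.0543 -2.1087]
A−BK = [-0.4185 0.8370; -1.1087 2.2174]
AᵀP(A−BK) = [1.8641 -3.7283; -3.7283 7.4565]
P' = Q + AᵀP(A−BK) = [4.3641 -0.7283; -0.7283 11.4565]
tr(P') = 15.8207

15.8207


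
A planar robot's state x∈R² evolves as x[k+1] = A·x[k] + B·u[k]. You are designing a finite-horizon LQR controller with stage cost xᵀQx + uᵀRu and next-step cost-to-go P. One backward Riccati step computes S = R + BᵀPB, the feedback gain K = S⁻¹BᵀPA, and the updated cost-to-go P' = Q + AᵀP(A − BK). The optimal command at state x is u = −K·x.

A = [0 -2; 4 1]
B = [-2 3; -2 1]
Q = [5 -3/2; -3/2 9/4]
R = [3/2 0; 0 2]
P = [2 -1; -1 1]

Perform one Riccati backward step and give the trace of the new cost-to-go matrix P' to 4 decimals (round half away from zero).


BᵀP = [-2.0000 0.0000; 5.0000 -2.0000]
S = R + BᵀPB = [3/2 0; 0 2] + [4.0000 -6.0000; -6.0000 13.0000] = [5.5000 -6.0000; -6.0000 15.0000]
BᵀPA = [0.0000 4.0000; -8.0000 -12.0000]
K = S⁻¹·BᵀPA = [-1.0323 -0.2581; -0.9462 -0.9032]
A−BK = [0.7742 0.1935; 2.8817 1.3871]
AᵀP(A−BK) = [8.4301 4.7742; 4.7742 3.1935]
P' = Q + AᵀP(A−BK) = [13.4301 3.2742; 3.2742 5.4435]
tr(P') = 18.8737

18.8737


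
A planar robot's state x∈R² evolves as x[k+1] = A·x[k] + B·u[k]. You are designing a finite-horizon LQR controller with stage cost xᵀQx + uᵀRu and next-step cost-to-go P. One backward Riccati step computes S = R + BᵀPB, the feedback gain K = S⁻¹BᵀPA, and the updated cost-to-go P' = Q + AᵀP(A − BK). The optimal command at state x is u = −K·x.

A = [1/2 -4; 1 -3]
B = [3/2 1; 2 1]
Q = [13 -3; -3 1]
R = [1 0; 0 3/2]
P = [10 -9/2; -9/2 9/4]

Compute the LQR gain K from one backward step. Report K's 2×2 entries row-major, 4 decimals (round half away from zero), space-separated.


0.1399 -2.0518 -0.0052 -1.5907

BᵀP = [6.0000 -2.2500; 5.5000 -2.2500]
S = R + BᵀPB = [1 0; 0 3/2] + [4.5000 3.7500; 3.7500 3.2500] = [5.5000 3.7500; 3.7500 4.7500]
BᵀPA = [0.7500 -17.2500; 0.5000 -15.2500]
K = S⁻¹·BᵀPA = [0.1399 -2.0518; -0.0052 -1.5907]
A−BK = [0.2953 0.6684; 0.7254 2.6943]
AᵀP(A−BK) = [0.1477 0.3342; 0.3342 12.5984]
P' = Q + AᵀP(A−BK) = [13.1477 -2.6658; -2.6658 13.5984]
tr(P') = 26.7461
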